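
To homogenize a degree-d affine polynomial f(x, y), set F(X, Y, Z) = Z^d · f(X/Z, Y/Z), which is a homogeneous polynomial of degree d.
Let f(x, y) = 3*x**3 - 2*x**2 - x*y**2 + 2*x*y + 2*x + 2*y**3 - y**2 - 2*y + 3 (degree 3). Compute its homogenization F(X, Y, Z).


F(X, Y, Z) = 3*X**3 - 2*X**2*Z - X*Y**2 + 2*X*Y*Z + 2*X*Z**2 + 2*Y**3 - Y**2*Z - 2*Y*Z**2 + 3*Z**3

deg(f) = 3.
Substitute x = X/Z, y = Y/Z into f, then multiply by Z^3.
  monomial 3·x^3·y^0 ↦ 3·X^3·Y^0·Z^0.
  monomial -2·x^2·y^0 ↦ -2·X^2·Y^0·Z^1.
  monomial -1·x^1·y^2 ↦ -1·X^1·Y^2·Z^0.
  monomial 2·x^1·y^1 ↦ 2·X^1·Y^1·Z^1.
  monomial 2·x^1·y^0 ↦ 2·X^1·Y^0·Z^2.
  monomial 2·x^0·y^3 ↦ 2·X^0·Y^3·Z^0.
  monomial -1·x^0·y^2 ↦ -1·X^0·Y^2·Z^1.
  monomial -2·x^0·y^1 ↦ -2·X^0·Y^1·Z^2.
  monomial 3·x^0·y^0 ↦ 3·X^0·Y^0·Z^3.
Collecting: F(X, Y, Z) = 3*X**3 - 2*X**2*Z - X*Y**2 + 2*X*Y*Z + 2*X*Z**2 + 2*Y**3 - Y**2*Z - 2*Y*Z**2 + 3*Z**3.


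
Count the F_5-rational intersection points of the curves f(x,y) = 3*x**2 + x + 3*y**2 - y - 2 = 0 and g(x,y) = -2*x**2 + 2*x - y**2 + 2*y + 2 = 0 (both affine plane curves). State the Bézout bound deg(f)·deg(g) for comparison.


Common zeros: ∅; count = 0; Bézout bound = 4.

deg(f) = 2, deg(g) = 2, so Bézout bound = 4.
Scan x ∈ F_5. For each x, list the y ∈ F_5 with f(x, y) ≡ 0 and those with g(x, y) ≡ 0 (mod 5); the common zeros in that column are the intersection.
  x = 0: f ≡ 0 at y ∈ {1}; g ≡ 0 at y ∈ ∅; common: ∅.
  x = 1: f ≡ 0 at y ∈ ∅; g ≡ 0 at y ∈ ∅; common: ∅.
  x = 2: f ≡ 0 at y ∈ ∅; g ≡ 0 at y ∈ {3, 4}; common: ∅.
  x = 3: f ≡ 0 at y ∈ {1}; g ≡ 0 at y ∈ {0, 2}; common: ∅.
  x = 4: f ≡ 0 at y ∈ {0, 2}; g ≡ 0 at y ∈ {3, 4}; common: ∅.
Collecting: common zeros = ∅, so the count is 0.
Comparison with the Bézout bound: 0 ≤ 4 = deg(f)·deg(g), as expected for curves with no common component (the affine F_5-count falls short of the bound because intersections may lie at infinity, over extension fields, or carry multiplicity).


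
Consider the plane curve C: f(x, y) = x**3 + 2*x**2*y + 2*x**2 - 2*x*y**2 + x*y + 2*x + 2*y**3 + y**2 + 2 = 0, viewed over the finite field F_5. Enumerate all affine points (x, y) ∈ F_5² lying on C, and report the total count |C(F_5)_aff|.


Affine F_5-points: {(0, 1), (0, 3), (1, 2), (3, 3), (3, 4), (4, 3)}; count = 6.

For each of the 25 pairs (x, y) ∈ F_5², evaluate f(x, y) mod 5. Record the zeros.
  x = 0: [0↦2, 1↦0, 2↦2, 3↦0, 4↦1]  zeros at y ∈ {1, 3}
  x = 1: [0↦2, 1↦1, 2↦0, 3↦1, 4↦1]  zeros at y ∈ {2}
  x = 2: [0↦2, 1↦1, 2↦1, 3↦4, 4↦2]  zeros at y ∈ ∅
  x = 3: [0↦3, 1↦1, 2↦1, 3↦0, 4↦0]  zeros at y ∈ {3, 4}
  x = 4: [0↦1, 1↦2, 2↦1, 3↦0, 4↦1]  zeros at y ∈ {3}
Collecting zeros: affine points = {(0, 1), (0, 3), (1, 2), (3, 3), (3, 4), (4, 3)}.
Total count |C(F_5)_aff| = 6.


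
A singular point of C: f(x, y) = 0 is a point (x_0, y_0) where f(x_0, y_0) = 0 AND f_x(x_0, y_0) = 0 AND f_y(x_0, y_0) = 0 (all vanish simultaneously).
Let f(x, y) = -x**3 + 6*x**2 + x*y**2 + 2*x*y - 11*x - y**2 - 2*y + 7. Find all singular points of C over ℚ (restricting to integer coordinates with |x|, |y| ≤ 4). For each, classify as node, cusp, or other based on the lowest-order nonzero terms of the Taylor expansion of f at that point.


Singular points: {(2, -1)}; classification: cusp.

Compute partial derivatives:
  f_x = -3*x**2 + 12*x + y**2 + 2*y - 11.
  f_y = 2*x*y + 2*x - 2*y - 2.
Scan x_0 ∈ {−4, ..., 4}. For each x_0, f_y(x_0, y) is a polynomial in y; find its integer roots y ∈ {−4, ..., 4}, then test f_x and f at those candidates.
  x = -4: f_y(-4, y) = -10*y - 10; vanishes at y ∈ {-1}. (-4, -1): f_x = -108 ≠ 0.
  x = -3: f_y(-3, y) = -8*y - 8; vanishes at y ∈ {-1}. (-3, -1): f_x = -75 ≠ 0.
  x = -2: f_y(-2, y) = -6*y - 6; vanishes at y ∈ {-1}. (-2, -1): f_x = -48 ≠ 0.
  x = -1: f_y(-1, y) = -4*y - 4; vanishes at y ∈ {-1}. (-1, -1): f_x = -27 ≠ 0.
  x = 0: f_y(0, y) = -2*y - 2; vanishes at y ∈ {-1}. (0, -1): f_x = -12 ≠ 0.
  x = 1: f_y(1, y) = 0; vanishes at y ∈ {-4, -3, -2, -1, 0, 1, 2, 3, 4}. (1, -4): f_x = 6 ≠ 0; (1, -3): f_x = 1 ≠ 0; (1, -2): f_x = -2 ≠ 0; (1, -1): f_x = -3 ≠ 0; (1, 0): f_x = -2 ≠ 0; (1, 1): f_x = 1 ≠ 0; (1, 2): f_x = 6 ≠ 0; (1, 3): f_x = 13 ≠ 0; (1, 4): f_x = 22 ≠ 0.
  x = 2: f_y(2, y) = 2*y + 2; vanishes at y ∈ {-1}. (2, -1): f_x = 0, f = 0 — SINGULAR.
  x = 3: f_y(3, y) = 4*y + 4; vanishes at y ∈ {-1}. (3, -1): f_x = -3 ≠ 0.
  x = 4: f_y(4, y) = 6*y + 6; vanishes at y ∈ {-1}. (4, -1): f_x = -12 ≠ 0.
Only singular point on the grid: (2, -1).
Classify: substitute x = 2 + u, y = -1 + v and expand: f = -u**3 + u*v**2 + v**2.
No constant or linear terms (consistent with a singular point). Quadratic part: v**2. Cubic part: -u**3 + u*v**2.
The quadratic part v**2 is a perfect square, so there is a single (double) tangent line v = 0, i.e. y = -1. Restricting the cubic part to that line (v = 0) leaves -u**3 ≠ 0, so f is not divisible by v and the branch is v² ≈ u**3 to lowest order — this is a cusp.
Classification: cusp.


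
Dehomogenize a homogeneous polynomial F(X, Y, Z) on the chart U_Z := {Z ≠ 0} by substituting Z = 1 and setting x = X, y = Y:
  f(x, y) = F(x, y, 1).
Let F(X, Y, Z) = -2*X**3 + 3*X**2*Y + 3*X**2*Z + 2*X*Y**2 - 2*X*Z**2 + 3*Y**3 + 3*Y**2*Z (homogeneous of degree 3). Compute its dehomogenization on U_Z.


f(x, y) = -2*x**3 + 3*x**2*y + 3*x**2 + 2*x*y**2 - 2*x + 3*y**3 + 3*y**2

On U_Z we set Z = 1. Each monomial c·X^i·Y^j·Z^k in F becomes c·x^i·y^j·1^k = c·x^i·y^j.
Substituting Z = 1: F(X, Y, 1) = -2*x**3 + 3*x**2*y + 3*x**2 + 2*x*y**2 - 2*x + 3*y**3 + 3*y**2.
Note: deg(f) ≤ deg(F) = 3; strict inequality happens when F is divisible by Z (lost terms).


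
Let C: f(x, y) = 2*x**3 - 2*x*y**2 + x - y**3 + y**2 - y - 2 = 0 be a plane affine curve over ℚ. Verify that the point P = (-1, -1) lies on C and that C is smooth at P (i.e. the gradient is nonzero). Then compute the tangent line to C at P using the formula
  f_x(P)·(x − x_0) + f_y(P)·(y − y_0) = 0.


Tangent line at P: 5*x - 10*y - 5 = 0.

Step 1: f(-1, -1) = 0, so P lies on C.
Step 2: partial derivatives
  f_x(x, y) = 6*x**2 - 2*y**2 + 1, f_y(x, y) = -4*x*y - 3*y**2 + 2*y - 1.
  f_x(P) = 5, f_y(P) = -10 (gradient nonzero, so P is smooth).
Step 3: tangent line at P: 5·(x − -1) + -10·(y − -1) = 0.
Expanding: 5*x - 10*y - 5 = 0.


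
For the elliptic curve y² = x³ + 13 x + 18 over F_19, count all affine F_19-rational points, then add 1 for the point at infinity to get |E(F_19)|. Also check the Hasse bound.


Affine points = {(4, 1), (4, 18), (8, 8), (8, 11), (9, 3), (9, 16), (13, 3), (13, 16), (15, 4), (15, 15), (16, 3), (16, 16), (18, 2), (18, 17)}; affine count = 14; |E(F_19)| = 15.

Discriminant check: Δ ∝ 4a³ + 27b² = 4·13³ + 27·18² = 4·2197 + 27·324 ≡ 18 (mod 19). Nonzero ⇒ E is nonsingular.
For each x ∈ F_19, compute rhs = x³ + 13·x + 18 mod 19, then count y ∈ F_19 with y² ≡ rhs.
  x = 0: rhs = 18, matching y values: none (0 points).
  x = 1: rhs = 13, matching y values: none (0 points).
  x = 2: rhs = 14, matching y values: none (0 points).
  x = 3: rhs = 8, matching y values: none (0 points).
  x = 4: rhs = 1, matching y values: 1, 18 (2 points).
  x = 5: rhs = 18, matching y values: none (0 points).
  x = 6: rhs = 8, matching y values: none (0 points).
  x = 7: rhs = 15, matching y values: none (0 points).
  x = 8: rhs = 7, matching y values: 8, 11 (2 points).
  x = 9: rhs = 9, matching y values: 3, 16 (2 points).
  x = 10: rhs = 8, matching y values: none (0 points).
  x = 11: rhs = 10, matching y values: none (0 points).
  x = 12: rhs = 2, matching y values: none (0 points).
  x = 13: rhs = 9, matching y values: 3, 16 (2 points).
  x = 14: rhs = 18, matching y values: none (0 points).
  x = 15: rhs = 16, matching y values: 4, 15 (2 points).
  x = 16: rhs = 9, matching y values: 3, 16 (2 points).
  x = 17: rhs = 3, matching y values: none (0 points).
  x = 18: rhs = 4, matching y values: 2, 17 (2 points).
Total affine count: 14.
Full point count |E(F_19)| = 14 + 1 = 15.
Hasse bound: |15 − (19+1)| = |-5| = 5 ≤ 2√19 ≈ 8.7178 ✓.


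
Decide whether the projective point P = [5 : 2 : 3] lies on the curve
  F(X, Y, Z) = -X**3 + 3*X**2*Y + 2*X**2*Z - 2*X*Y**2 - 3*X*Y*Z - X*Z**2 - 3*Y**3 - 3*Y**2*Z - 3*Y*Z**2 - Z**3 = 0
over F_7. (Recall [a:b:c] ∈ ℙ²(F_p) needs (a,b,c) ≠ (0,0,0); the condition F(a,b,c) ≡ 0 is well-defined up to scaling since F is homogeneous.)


F(5,2,3) ≡ 6 (mod 7); P is NOT on the curve.

Evaluate F(5, 2, 3) term-by-term (mod 7).
  -X**3 ↦ -1·125·1·1 = -125
  3*X**2*Y ↦ 3·25·2·1 = 150
  2*X**2*Z ↦ 2·25·1·3 = 150
  -2*X*Y**2 ↦ -2·5·4·1 = -40
  -3*X*Y*Z ↦ -3·5·2·3 = -90
  -X*Z**2 ↦ -1·5·1·9 = -45
  -3*Y**3 ↦ -3·1·8·1 = -24
  -3*Y**2*Z ↦ -3·1·4·3 = -36
  -3*Y*Z**2 ↦ -3·1·2·9 = -54
  -Z**3 ↦ -1·1·1·27 = -27
Sum: F(5, 2, 3) = (-125) + (150) + (150) + (-40) + (-90) + (-45) + (-24) + (-36) + (-54) + (-27) = -141.
Reducing mod 7: -141 ≡ 6 (mod 7).
Since F(a, b, c) ≡ 6 ≠ 0 (mod 7), P does NOT lie on the curve.


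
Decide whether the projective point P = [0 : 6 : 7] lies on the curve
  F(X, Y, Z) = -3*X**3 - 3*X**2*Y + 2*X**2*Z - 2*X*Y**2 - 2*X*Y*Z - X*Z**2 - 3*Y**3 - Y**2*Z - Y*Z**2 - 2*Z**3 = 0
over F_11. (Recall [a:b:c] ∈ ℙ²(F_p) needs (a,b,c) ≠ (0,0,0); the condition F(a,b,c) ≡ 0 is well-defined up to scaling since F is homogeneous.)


F(0,6,7) ≡ 1 (mod 11); P is NOT on the curve.

Evaluate F(0, 6, 7) term-by-term (mod 11).
  -3*X**3 ↦ -3·0·1·1 = 0
  -3*X**2*Y ↦ -3·0·6·1 = 0
  2*X**2*Z ↦ 2·0·1·7 = 0
  -2*X*Y**2 ↦ -2·0·36·1 = 0
  -2*X*Y*Z ↦ -2·0·6·7 = 0
  -X*Z**2 ↦ -1·0·1·49 = 0
  -3*Y**3 ↦ -3·1·216·1 = -648
  -Y**2*Z ↦ -1·1·36·7 = -252
  -Y*Z**2 ↦ -1·1·6·49 = -294
  -2*Z**3 ↦ -2·1·1·343 = -686
Sum: F(0, 6, 7) = (0) + (0) + (0) + (0) + (0) + (0) + (-648) + (-252) + (-294) + (-686) = -1880.
Reducing mod 11: -1880 ≡ 1 (mod 11).
Since F(a, b, c) ≡ 1 ≠ 0 (mod 11), P does NOT lie on the curve.


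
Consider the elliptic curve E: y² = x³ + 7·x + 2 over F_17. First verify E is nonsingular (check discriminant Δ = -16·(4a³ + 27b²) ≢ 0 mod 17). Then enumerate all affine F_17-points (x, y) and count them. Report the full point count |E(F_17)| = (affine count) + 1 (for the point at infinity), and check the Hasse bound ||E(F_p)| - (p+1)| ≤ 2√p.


Affine points = {(0, 6), (0, 11), (3, 4), (3, 13), (4, 3), (4, 14), (5, 3), (5, 14), (8, 3), (8, 14), (10, 1), (10, 16), (11, 4), (11, 13)}; affine count = 14; |E(F_17)| = 15.

Discriminant check: Δ ∝ 4a³ + 27b² = 4·7³ + 27·2² = 4·343 + 27·4 ≡ 1 (mod 17). Nonzero ⇒ E is nonsingular.
For each x ∈ F_17, compute rhs = x³ + 7·x + 2 mod 17, then count y ∈ F_17 with y² ≡ rhs.
  x = 0: rhs = 2, matching y values: 6, 11 (2 points).
  x = 1: rhs = 10, matching y values: none (0 points).
  x = 2: rhs = 7, matching y values: none (0 points).
  x = 3: rhs = 16, matching y values: 4, 13 (2 points).
  x = 4: rhs = 9, matching y values: 3, 14 (2 points).
  x = 5: rhs = 9, matching y values: 3, 14 (2 points).
  x = 6: rhs = 5, matching y values: none (0 points).
  x = 7: rhs = 3, matching y values: none (0 points).
  x = 8: rhs = 9, matching y values: 3, 14 (2 points).
  x = 9: rhs = 12, matching y values: none (0 points).
  x = 10: rhs = 1, matching y values: 1, 16 (2 points).
  x = 11: rhs = 16, matching y values: 4, 13 (2 points).
  x = 12: rhs = 12, matching y values: none (0 points).
  x = 13: rhs = 12, matching y values: none (0 points).
  x = 14: rhs = 5, matching y values: none (0 points).
  x = 15: rhs = 14, matching y values: none (0 points).
  x = 16: rhs = 11, matching y values: none (0 points).
Total affine count: 14.
Full point count |E(F_17)| = 14 + 1 = 15.
Hasse bound: |15 − (17+1)| = |-3| = 3 ≤ 2√17 ≈ 8.2462 ✓.


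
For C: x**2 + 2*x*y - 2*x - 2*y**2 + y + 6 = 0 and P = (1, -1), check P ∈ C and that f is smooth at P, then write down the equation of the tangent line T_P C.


Tangent line at P: -2*x + 7*y + 9 = 0.

Step 1: f(1, -1) = 0, so P lies on C.
Step 2: partial derivatives
  f_x(x, y) = 2*x + 2*y - 2, f_y(x, y) = 2*x - 4*y + 1.
  f_x(P) = -2, f_y(P) = 7 (gradient nonzero, so P is smooth).
Step 3: tangent line at P: -2·(x − 1) + 7·(y − -1) = 0.
Expanding: -2*x + 7*y + 9 = 0.


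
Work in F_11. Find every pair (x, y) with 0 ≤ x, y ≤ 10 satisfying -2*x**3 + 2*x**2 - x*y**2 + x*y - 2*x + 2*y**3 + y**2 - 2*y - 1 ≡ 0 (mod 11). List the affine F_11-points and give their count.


Affine F_11-points: {(0, 1), (0, 5), (0, 10), (1, 2), (1, 4), (1, 5), (2, 4), (2, 9), (3, 2), (4, 6), (5, 10), (6, 3), (6, 8), (7, 7), (7, 8), (7, 10), (8, 0), (8, 2), (8, 7), (9, 4), (10, 8)}; count = 21.

For each of the 121 pairs (x, y) ∈ F_11², evaluate f(x, y) mod 11. Record the zeros.
  x = 0: [0↦10, 1↦0, 2↦4, 3↦1, 4↦3, 5↦0, 6↦4, 7↦5, 8↦4, 9↦2, 10↦0]  zeros at y ∈ {1, 5, 10}
  x = 1: [0↦8, 1↦9, 2↦0, 3↦4, 4↦0, 5↦0, 6↦5, 7↦5, 8↦1, 9↦5, 10↦7]  zeros at y ∈ {2, 4, 5}
  x = 2: [0↦9, 1↦10, 2↦10, 3↦10, 4↦0, 5↦3, 6↦9, 7↦8, 8↦1, 9↦0, 10↦6]  zeros at y ∈ {4, 9}
  x = 3: [0↦1, 1↦2, 2↦0, 3↦7, 4↦2, 5↦8, 6↦4, 7↦2, 8↦3, 9↦8, 10↦7]  zeros at y ∈ {2}
  x = 4: [0↦5, 1↦6, 2↦2, 3↦5, 4↦5, 5↦3, 6↦0, 7↦8, 8↦6, 9↦6, 10↦9]  zeros at y ∈ {6}
  x = 5: [0↦9, 1↦10, 2↦4, 3↦3, 4↦8, 5↦9, 6↦7, 7↦3, 8↦9, 9↦4, 10↦0]  zeros at y ∈ {10}
  x = 6: [0↦1, 1↦2, 2↦5, 3↦0, 4↦10, 5↦3, 6↦2, 7↦8, 8↦0, 9↦1, 10↦1]  zeros at y ∈ {3, 8}
  x = 7: [0↦2, 1↦3, 2↦4, 3↦6, 4↦10, 5↦6, 6↦6, 7↦0, 8↦0, 9↦7, 10↦0]  zeros at y ∈ {7, 8, 10}
  x = 8: [0↦0, 1↦1, 2↦0, 3↦9, 4↦7, 5↦6, 6↦7, 7↦0, 8↦8, 9↦10, 10↦7]  zeros at y ∈ {0, 2, 7}
  x = 9: [0↦5, 1↦6, 2↦3, 3↦8, 4↦0, 5↦2, 6↦4, 7↦7, 8↦1, 9↦9, 10↦10]  zeros at y ∈ {4}
  x = 10: [0↦5, 1↦6, 2↦1, 3↦2, 4↦10, 5↦4, 6↦7, 7↦9, 8↦0, 9↦3, 10↦8]  zeros at y ∈ {8}
Collecting zeros: affine points = {(0, 1), (0, 5), (0, 10), (1, 2), (1, 4), (1, 5), (2, 4), (2, 9), (3, 2), (4, 6), (5, 10), (6, 3), (6, 8), (7, 7), (7, 8), (7, 10), (8, 0), (8, 2), (8, 7), (9, 4), (10, 8)}.
Total count |C(F_11)_aff| = 21.


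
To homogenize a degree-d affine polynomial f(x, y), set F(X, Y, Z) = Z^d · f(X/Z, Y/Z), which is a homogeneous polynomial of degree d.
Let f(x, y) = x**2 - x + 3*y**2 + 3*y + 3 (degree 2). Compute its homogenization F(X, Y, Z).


F(X, Y, Z) = X**2 - X*Z + 3*Y**2 + 3*Y*Z + 3*Z**2

deg(f) = 2.
Substitute x = X/Z, y = Y/Z into f, then multiply by Z^2.
  monomial 1·x^2·y^0 ↦ 1·X^2·Y^0·Z^0.
  monomial -1·x^1·y^0 ↦ -1·X^1·Y^0·Z^1.
  monomial 3·x^0·y^2 ↦ 3·X^0·Y^2·Z^0.
  monomial 3·x^0·y^1 ↦ 3·X^0·Y^1·Z^1.
  monomial 3·x^0·y^0 ↦ 3·X^0·Y^0·Z^2.
Collecting: F(X, Y, Z) = X**2 - X*Z + 3*Y**2 + 3*Y*Z + 3*Z**2.


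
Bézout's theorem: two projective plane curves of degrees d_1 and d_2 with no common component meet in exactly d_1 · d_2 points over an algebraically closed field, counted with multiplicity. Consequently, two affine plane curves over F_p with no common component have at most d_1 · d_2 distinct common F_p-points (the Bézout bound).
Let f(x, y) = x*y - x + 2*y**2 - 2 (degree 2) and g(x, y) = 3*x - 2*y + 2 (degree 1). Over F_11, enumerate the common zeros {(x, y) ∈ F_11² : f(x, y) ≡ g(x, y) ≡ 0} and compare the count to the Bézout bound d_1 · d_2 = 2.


Common zeros: {(0, 1), (10, 5)}; count = 2; Bézout bound = 2.

deg(f) = 2, deg(g) = 1, so Bézout bound = 2.
Scan x ∈ F_11. For each x, list the y ∈ F_11 with f(x, y) ≡ 0 and those with g(x, y) ≡ 0 (mod 11); the common zeros in that column are the intersection.
  x = 0: f ≡ 0 at y ∈ {1, 10}; g ≡ 0 at y ∈ {1}; common: {1}.
  x = 1: f ≡ 0 at y ∈ {1, 4}; g ≡ 0 at y ∈ {8}; common: ∅.
  x = 2: f ≡ 0 at y ∈ {1, 9}; g ≡ 0 at y ∈ {4}; common: ∅.
  x = 3: f ≡ 0 at y ∈ {1, 3}; g ≡ 0 at y ∈ {0}; common: ∅.
  x = 4: f ≡ 0 at y ∈ {1, 8}; g ≡ 0 at y ∈ {7}; common: ∅.
  x = 5: f ≡ 0 at y ∈ {1, 2}; g ≡ 0 at y ∈ {3}; common: ∅.
  x = 6: f ≡ 0 at y ∈ {1, 7}; g ≡ 0 at y ∈ {10}; common: ∅.
  x = 7: f ≡ 0 at y ∈ {1}; g ≡ 0 at y ∈ {6}; common: ∅.
  x = 8: f ≡ 0 at y ∈ {1, 6}; g ≡ 0 at y ∈ {2}; common: ∅.
  x = 9: f ≡ 0 at y ∈ {0, 1}; g ≡ 0 at y ∈ {9}; common: ∅.
  x = 10: f ≡ 0 at y ∈ {1, 5}; g ≡ 0 at y ∈ {5}; common: {5}.
Collecting: common zeros = {(0, 1), (10, 5)}, so the count is 2.
Comparison with the Bézout bound: 2 ≤ 2 = deg(f)·deg(g), as expected for curves with no common component (the bound is attained).


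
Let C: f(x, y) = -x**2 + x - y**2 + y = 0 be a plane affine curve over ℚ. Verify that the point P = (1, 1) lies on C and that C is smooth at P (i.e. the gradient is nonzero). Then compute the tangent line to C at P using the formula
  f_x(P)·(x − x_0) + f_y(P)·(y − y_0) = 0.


Tangent line at P: -x - y + 2 = 0.

Step 1: f(1, 1) = 0, so P lies on C.
Step 2: partial derivatives
  f_x(x, y) = 1 - 2*x, f_y(x, y) = 1 - 2*y.
  f_x(P) = -1, f_y(P) = -1 (gradient nonzero, so P is smooth).
Step 3: tangent line at P: -1·(x − 1) + -1·(y − 1) = 0.
Expanding: -x - y + 2 = 0.


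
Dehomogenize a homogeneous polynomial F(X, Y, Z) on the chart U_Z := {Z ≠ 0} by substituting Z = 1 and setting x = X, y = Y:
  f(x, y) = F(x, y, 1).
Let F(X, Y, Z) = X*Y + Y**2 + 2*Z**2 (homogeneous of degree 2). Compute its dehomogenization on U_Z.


f(x, y) = x*y + y**2 + 2

On U_Z we set Z = 1. Each monomial c·X^i·Y^j·Z^k in F becomes c·x^i·y^j·1^k = c·x^i·y^j.
Substituting Z = 1: F(X, Y, 1) = x*y + y**2 + 2.
Note: deg(f) ≤ deg(F) = 2; strict inequality happens when F is divisible by Z (lost terms).


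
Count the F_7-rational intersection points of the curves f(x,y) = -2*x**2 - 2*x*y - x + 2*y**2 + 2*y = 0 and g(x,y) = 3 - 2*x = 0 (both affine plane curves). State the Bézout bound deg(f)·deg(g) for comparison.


Common zeros: {(5, 2)}; count = 1; Bézout bound = 2.

deg(f) = 2, deg(g) = 1, so Bézout bound = 2.
Scan x ∈ F_7. For each x, list the y ∈ F_7 with f(x, y) ≡ 0 and those with g(x, y) ≡ 0 (mod 7); the common zeros in that column are the intersection.
  x = 0: f ≡ 0 at y ∈ {0, 6}; g ≡ 0 at y ∈ ∅; common: ∅.
  x = 1: f ≡ 0 at y ∈ ∅; g ≡ 0 at y ∈ ∅; common: ∅.
  x = 2: f ≡ 0 at y ∈ {4}; g ≡ 0 at y ∈ ∅; common: ∅.
  x = 3: f ≡ 0 at y ∈ {0, 2}; g ≡ 0 at y ∈ ∅; common: ∅.
  x = 4: f ≡ 0 at y ∈ {4, 6}; g ≡ 0 at y ∈ ∅; common: ∅.
  x = 5: f ≡ 0 at y ∈ {2}; g ≡ 0 at y ∈ {0, 1, 2, 3, 4, 5, 6}; common: {2}.
  x = 6: f ≡ 0 at y ∈ ∅; g ≡ 0 at y ∈ ∅; common: ∅.
Collecting: common zeros = {(5, 2)}, so the count is 1.
Comparison with the Bézout bound: 1 ≤ 2 = deg(f)·deg(g), as expected for curves with no common component (the affine F_7-count falls short of the bound because intersections may lie at infinity, over extension fields, or carry multiplicity).


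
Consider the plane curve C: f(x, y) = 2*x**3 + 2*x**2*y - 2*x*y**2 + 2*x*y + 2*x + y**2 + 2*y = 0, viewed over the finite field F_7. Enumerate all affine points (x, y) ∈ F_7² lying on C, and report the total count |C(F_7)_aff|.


Affine F_7-points: {(0, 0), (0, 5), (2, 3), (2, 4), (3, 4), (5, 4), (5, 6)}; count = 7.

For each of the 49 pairs (x, y) ∈ F_7², evaluate f(x, y) mod 7. Record the zeros.
  x = 0: [0↦0, 1↦3, 2↦1, 3↦1, 4↦3, 5↦0, 6↦6]  zeros at y ∈ {0, 5}
  x = 1: [0↦4, 1↦2, 2↦5, 3↦6, 4↦5, 5↦2, 6↦4]  zeros at y ∈ ∅
  x = 2: [0↦6, 1↦3, 2↦1, 3↦0, 4↦0, 5↦1, 6↦3]  zeros at y ∈ {3, 4}
  x = 3: [0↦4, 1↦4, 2↦1, 3↦2, 4↦0, 5↦2, 6↦1]  zeros at y ∈ {4}
  x = 4: [0↦3, 1↦3, 2↦3, 3↦3, 4↦3, 5↦3, 6↦3]  zeros at y ∈ ∅
  x = 5: [0↦1, 1↦5, 2↦5, 3↦1, 4↦0, 5↦2, 6↦0]  zeros at y ∈ {4, 6}
  x = 6: [0↦3, 1↦1, 2↦5, 3↦1, 4↦3, 5↦4, 6↦4]  zeros at y ∈ ∅
Collecting zeros: affine points = {(0, 0), (0, 5), (2, 3), (2, 4), (3, 4), (5, 4), (5, 6)}.
Total count |C(F_7)_aff| = 7.


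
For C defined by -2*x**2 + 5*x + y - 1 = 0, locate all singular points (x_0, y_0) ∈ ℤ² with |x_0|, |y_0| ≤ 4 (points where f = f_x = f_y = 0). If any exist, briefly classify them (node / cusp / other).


No singular points in the scanned grid; C is smooth there.

Compute partial derivatives:
  f_x = 5 - 4*x.
  f_y = 1.
f_y = 1 is a nonzero constant, so f_y never vanishes: no point (x, y) can satisfy f = f_x = f_y = 0. In particular no (x, y) ∈ {−4, ..., 4}² is singular; the curve is smooth.


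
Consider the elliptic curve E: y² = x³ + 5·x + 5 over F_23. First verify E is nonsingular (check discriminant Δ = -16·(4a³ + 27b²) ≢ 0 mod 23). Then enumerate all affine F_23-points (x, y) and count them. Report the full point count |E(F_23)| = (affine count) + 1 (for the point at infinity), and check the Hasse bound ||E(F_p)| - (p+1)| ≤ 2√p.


Affine points = {(2, 0), (3, 1), (3, 22), (13, 6), (13, 17), (14, 6), (14, 17), (16, 8), (16, 15), (17, 9), (17, 14), (18, 4), (18, 19), (19, 6), (19, 17), (20, 3), (20, 20)}; affine count = 17; |E(F_23)| = 18.

Discriminant check: Δ ∝ 4a³ + 27b² = 4·5³ + 27·5² = 4·125 + 27·25 ≡ 2 (mod 23). Nonzero ⇒ E is nonsingular.
For each x ∈ F_23, compute rhs = x³ + 5·x + 5 mod 23, then count y ∈ F_23 with y² ≡ rhs.
  x = 0: rhs = 5, matching y values: none (0 points).
  x = 1: rhs = 11, matching y values: none (0 points).
  x = 2: rhs = 0, matching y values: 0 (1 points).
  x = 3: rhs = 1, matching y values: 1, 22 (2 points).
  x = 4: rhs = 20, matching y values: none (0 points).
  x = 5: rhs = 17, matching y values: none (0 points).
  x = 6: rhs = 21, matching y values: none (0 points).
  x = 7: rhs = 15, matching y values: none (0 points).
  x = 8: rhs = 5, matching y values: none (0 points).
  x = 9: rhs = 20, matching y values: none (0 points).
  x = 10: rhs = 20, matching y values: none (0 points).
  x = 11: rhs = 11, matching y values: none (0 points).
  x = 12: rhs = 22, matching y values: none (0 points).
  x = 13: rhs = 13, matching y values: 6, 17 (2 points).
  x = 14: rhs = 13, matching y values: 6, 17 (2 points).
  x = 15: rhs = 5, matching y values: none (0 points).
  x = 16: rhs = 18, matching y values: 8, 15 (2 points).
  x = 17: rhs = 12, matching y values: 9, 14 (2 points).
  x = 18: rhs = 16, matching y values: 4, 19 (2 points).
  x = 19: rhs = 13, matching y values: 6, 17 (2 points).
  x = 20: rhs = 9, matching y values: 3, 20 (2 points).
  x = 21: rhs = 10, matching y values: none (0 points).
  x = 22: rhs = 22, matching y values: none (0 points).
Total affine count: 17.
Full point count |E(F_23)| = 17 + 1 = 18.
Hasse bound: |18 − (23+1)| = |-6| = 6 ≤ 2√23 ≈ 9.5917 ✓.


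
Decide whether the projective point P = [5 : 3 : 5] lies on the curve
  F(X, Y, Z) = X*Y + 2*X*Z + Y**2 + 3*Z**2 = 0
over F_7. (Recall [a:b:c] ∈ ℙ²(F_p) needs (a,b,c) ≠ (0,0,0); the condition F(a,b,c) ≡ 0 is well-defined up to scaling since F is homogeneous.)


F(5,3,5) ≡ 2 (mod 7); P is NOT on the curve.

Evaluate F(5, 3, 5) term-by-term (mod 7).
  X*Y ↦ 1·5·3·1 = 15
  2*X*Z ↦ 2·5·1·5 = 50
  Y**2 ↦ 1·1·9·1 = 9
  3*Z**2 ↦ 3·1·1·25 = 75
Sum: F(5, 3, 5) = (15) + (50) + (9) + (75) = 149.
Reducing mod 7: 149 ≡ 2 (mod 7).
Since F(a, b, c) ≡ 2 ≠ 0 (mod 7), P does NOT lie on the curve.


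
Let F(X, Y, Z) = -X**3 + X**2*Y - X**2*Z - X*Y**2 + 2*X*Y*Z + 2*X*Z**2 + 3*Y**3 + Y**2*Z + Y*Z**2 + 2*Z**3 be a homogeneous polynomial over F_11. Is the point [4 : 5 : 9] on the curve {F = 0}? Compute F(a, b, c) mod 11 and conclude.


F(4,5,9) ≡ 9 (mod 11); P is NOT on the curve.

Evaluate F(4, 5, 9) term-by-term (mod 11).
  -X**3 ↦ -1·64·1·1 = -64
  X**2*Y ↦ 1·16·5·1 = 80
  -X**2*Z ↦ -1·16·1·9 = -144
  -X*Y**2 ↦ -1·4·25·1 = -100
  2*X*Y*Z ↦ 2·4·5·9 = 360
  2*X*Z**2 ↦ 2·4·1·81 = 648
  3*Y**3 ↦ 3·1·125·1 = 375
  Y**2*Z ↦ 1·1·25·9 = 225
  Y*Z**2 ↦ 1·1·5·81 = 405
  2*Z**3 ↦ 2·1·1·729 = 1458
Sum: F(4, 5, 9) = (-64) + (80) + (-144) + (-100) + (360) + (648) + (375) + (225) + (405) + (1458) = 3243.
Reducing mod 11: 3243 ≡ 9 (mod 11).
Since F(a, b, c) ≡ 9 ≠ 0 (mod 11), P does NOT lie on the curve.


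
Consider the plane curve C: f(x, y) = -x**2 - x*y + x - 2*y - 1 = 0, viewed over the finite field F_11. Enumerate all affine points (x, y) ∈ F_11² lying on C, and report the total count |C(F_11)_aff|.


Affine F_11-points: {(0, 5), (1, 7), (2, 2), (3, 3), (4, 7), (5, 8), (6, 3), (7, 5), (8, 2), (10, 8)}; count = 10.

For each of the 121 pairs (x, y) ∈ F_11², evaluate f(x, y) mod 11. Record the zeros.
  x = 0: [0↦10, 1↦8, 2↦6, 3↦4, 4↦2, 5↦0, 6↦9, 7↦7, 8↦5, 9↦3, 10↦1]  zeros at y ∈ {5}
  x = 1: [0↦10, 1↦7, 2↦4, 3↦1, 4↦9, 5↦6, 6↦3, 7↦0, 8↦8, 9↦5, 10↦2]  zeros at y ∈ {7}
  x = 2: [0↦8, 1↦4, 2↦0, 3↦7, 4↦3, 5↦10, 6↦6, 7↦2, 8↦9, 9↦5, 10↦1]  zeros at y ∈ {2}
  x = 3: [0↦4, 1↦10, 2↦5, 3↦0, 4↦6, 5↦1, 6↦7, 7↦2, 8↦8, 9↦3, 10↦9]  zeros at y ∈ {3}
  x = 4: [0↦9, 1↦3, 2↦8, 3↦2, 4↦7, 5↦1, 6↦6, 7↦0, 8↦5, 9↦10, 10↦4]  zeros at y ∈ {7}
  x = 5: [0↦1, 1↦5, 2↦9, 3↦2, 4↦6, 5↦10, 6↦3, 7↦7, 8↦0, 9↦4, 10↦8]  zeros at y ∈ {8}
  x = 6: [0↦2, 1↦5, 2↦8, 3↦0, 4↦3, 5↦6, 6↦9, 7↦1, 8↦4, 9↦7, 10↦10]  zeros at y ∈ {3}
  x = 7: [0↦1, 1↦3, 2↦5, 3↦7, 4↦9, 5↦0, 6↦2, 7↦4, 8↦6, 9↦8, 10↦10]  zeros at y ∈ {5}
  x = 8: [0↦9, 1↦10, 2↦0, 3↦1, 4↦2, 5↦3, 6↦4, 7↦5, 8↦6, 9↦7, 10↦8]  zeros at y ∈ {2}
  x = 9: [0↦4, 1↦4, 2↦4, 3↦4, 4↦4, 5↦4, 6↦4, 7↦4, 8↦4, 9↦4, 10↦4]  zeros at y ∈ ∅
  x = 10: [0↦8, 1↦7, 2↦6, 3↦5, 4↦4, 5↦3, 6↦2, 7↦1, 8↦0, 9↦10, 10↦9]  zeros at y ∈ {8}
Collecting zeros: affine points = {(0, 5), (1, 7), (2, 2), (3, 3), (4, 7), (5, 8), (6, 3), (7, 5), (8, 2), (10, 8)}.
Total count |C(F_11)_aff| = 10.


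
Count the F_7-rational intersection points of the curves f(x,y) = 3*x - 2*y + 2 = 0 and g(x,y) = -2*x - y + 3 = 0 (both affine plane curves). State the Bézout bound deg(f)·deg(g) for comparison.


Common zeros: ∅; count = 0; Bézout bound = 1.

deg(f) = 1, deg(g) = 1, so Bézout bound = 1.
Scan x ∈ F_7. For each x, list the y ∈ F_7 with f(x, y) ≡ 0 and those with g(x, y) ≡ 0 (mod 7); the common zeros in that column are the intersection.
  x = 0: f ≡ 0 at y ∈ {1}; g ≡ 0 at y ∈ {3}; common: ∅.
  x = 1: f ≡ 0 at y ∈ {6}; g ≡ 0 at y ∈ {1}; common: ∅.
  x = 2: f ≡ 0 at y ∈ {4}; g ≡ 0 at y ∈ {6}; common: ∅.
  x = 3: f ≡ 0 at y ∈ {2}; g ≡ 0 at y ∈ {4}; common: ∅.
  x = 4: f ≡ 0 at y ∈ {0}; g ≡ 0 at y ∈ {2}; common: ∅.
  x = 5: f ≡ 0 at y ∈ {5}; g ≡ 0 at y ∈ {0}; common: ∅.
  x = 6: f ≡ 0 at y ∈ {3}; g ≡ 0 at y ∈ {5}; common: ∅.
Collecting: common zeros = ∅, so the count is 0.
Comparison with the Bézout bound: 0 ≤ 1 = deg(f)·deg(g), as expected for curves with no common component (the affine F_7-count falls short of the bound because intersections may lie at infinity, over extension fields, or carry multiplicity).


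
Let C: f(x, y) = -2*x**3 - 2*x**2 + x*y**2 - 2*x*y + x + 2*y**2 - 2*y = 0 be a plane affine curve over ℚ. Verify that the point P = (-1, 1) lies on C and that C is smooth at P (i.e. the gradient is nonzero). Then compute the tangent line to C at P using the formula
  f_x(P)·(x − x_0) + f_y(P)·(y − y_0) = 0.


Tangent line at P: -2*x + 2*y - 4 = 0.

Step 1: f(-1, 1) = 0, so P lies on C.
Step 2: partial derivatives
  f_x(x, y) = -6*x**2 - 4*x + y**2 - 2*y + 1, f_y(x, y) = 2*x*y - 2*x + 4*y - 2.
  f_x(P) = -2, f_y(P) = 2 (gradient nonzero, so P is smooth).
Step 3: tangent line at P: -2·(x − -1) + 2·(y − 1) = 0.
Expanding: -2*x + 2*y - 4 = 0.


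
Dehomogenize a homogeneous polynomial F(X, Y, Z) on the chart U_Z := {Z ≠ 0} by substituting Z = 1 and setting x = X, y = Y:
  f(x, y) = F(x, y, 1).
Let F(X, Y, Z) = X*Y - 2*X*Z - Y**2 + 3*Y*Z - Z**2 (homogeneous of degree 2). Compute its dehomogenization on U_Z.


f(x, y) = x*y - 2*x - y**2 + 3*y - 1

On U_Z we set Z = 1. Each monomial c·X^i·Y^j·Z^k in F becomes c·x^i·y^j·1^k = c·x^i·y^j.
Substituting Z = 1: F(X, Y, 1) = x*y - 2*x - y**2 + 3*y - 1.
Note: deg(f) ≤ deg(F) = 2; strict inequality happens when F is divisible by Z (lost terms).


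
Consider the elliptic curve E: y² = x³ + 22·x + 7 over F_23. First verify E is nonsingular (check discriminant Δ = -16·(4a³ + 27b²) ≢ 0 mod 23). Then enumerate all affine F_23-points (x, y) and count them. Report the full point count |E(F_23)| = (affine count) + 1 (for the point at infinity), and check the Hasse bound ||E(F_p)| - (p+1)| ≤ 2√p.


Affine points = {(2, 6), (2, 17), (3, 10), (3, 13), (5, 9), (5, 14), (10, 10), (10, 13), (11, 4), (11, 19), (13, 11), (13, 12), (14, 0), (15, 3), (15, 20), (16, 4), (16, 19), (17, 2), (17, 21), (18, 5), (18, 18), (19, 4), (19, 19), (20, 11), (20, 12), (21, 1), (21, 22)}; affine count = 27; |E(F_23)| = 28.

Discriminant check: Δ ∝ 4a³ + 27b² = 4·22³ + 27·7² = 4·10648 + 27·49 ≡ 8 (mod 23). Nonzero ⇒ E is nonsingular.
For each x ∈ F_23, compute rhs = x³ + 22·x + 7 mod 23, then count y ∈ F_23 with y² ≡ rhs.
  x = 0: rhs = 7, matching y values: none (0 points).
  x = 1: rhs = 7, matching y values: none (0 points).
  x = 2: rhs = 13, matching y values: 6, 17 (2 points).
  x = 3: rhs = 8, matching y values: 10, 13 (2 points).
  x = 4: rhs = 21, matching y values: none (0 points).
  x = 5: rhs = 12, matching y values: 9, 14 (2 points).
  x = 6: rhs = 10, matching y values: none (0 points).
  x = 7: rhs = 21, matching y values: none (0 points).
  x = 8: rhs = 5, matching y values: none (0 points).
  x = 9: rhs = 14, matching y values: none (0 points).
  x = 10: rhs = 8, matching y values: 10, 13 (2 points).
  x = 11: rhs = 16, matching y values: 4, 19 (2 points).
  x = 12: rhs = 21, matching y values: none (0 points).
  x = 13: rhs = 6, matching y values: 11, 12 (2 points).
  x = 14: rhs = 0, matching y values: 0 (1 points).
  x = 15: rhs = 9, matching y values: 3, 20 (2 points).
  x = 16: rhs = 16, matching y values: 4, 19 (2 points).
  x = 17: rhs = 4, matching y values: 2, 21 (2 points).
  x = 18: rhs = 2, matching y values: 5, 18 (2 points).
  x = 19: rhs = 16, matching y values: 4, 19 (2 points).
  x = 20: rhs = 6, matching y values: 11, 12 (2 points).
  x = 21: rhs = 1, matching y values: 1, 22 (2 points).
  x = 22: rhs = 7, matching y values: none (0 points).
Total affine count: 27.
Full point count |E(F_23)| = 27 + 1 = 28.
Hasse bound: |28 − (23+1)| = |4| = 4 ≤ 2√23 ≈ 9.5917 ✓.


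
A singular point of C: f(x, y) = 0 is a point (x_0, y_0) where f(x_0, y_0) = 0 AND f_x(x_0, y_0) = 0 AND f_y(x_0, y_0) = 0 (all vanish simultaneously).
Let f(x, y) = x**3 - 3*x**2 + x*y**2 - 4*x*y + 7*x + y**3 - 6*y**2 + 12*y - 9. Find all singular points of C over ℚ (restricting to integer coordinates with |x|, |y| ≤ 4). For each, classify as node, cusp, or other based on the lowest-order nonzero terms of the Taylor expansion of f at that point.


Singular points: {(1, 2)}; classification: cusp.

Compute partial derivatives:
  f_x = 3*x**2 - 6*x + y**2 - 4*y + 7.
  f_y = 2*x*y - 4*x + 3*y**2 - 12*y + 12.
Scan x_0 ∈ {−4, ..., 4}. For each x_0, f_y(x_0, y) is a polynomial in y; find its integer roots y ∈ {−4, ..., 4}, then test f_x and f at those candidates.
  x = -4: f_y(-4, y) = 3*y**2 - 20*y + 28; vanishes at y ∈ {2}. (-4, 2): f_x = 75 ≠ 0.
  x = -3: f_y(-3, y) = 3*y**2 - 18*y + 24; vanishes at y ∈ {2, 4}. (-3, 2): f_x = 48 ≠ 0; (-3, 4): f_x = 52 ≠ 0.
  x = -2: f_y(-2, y) = 3*y**2 - 16*y + 20; vanishes at y ∈ {2}. (-2, 2): f_x = 27 ≠ 0.
  x = -1: f_y(-1, y) = 3*y**2 - 14*y + 16; vanishes at y ∈ {2}. (-1, 2): f_x = 12 ≠ 0.
  x = 0: f_y(0, y) = 3*y**2 - 12*y + 12; vanishes at y ∈ {2}. (0, 2): f_x = 3 ≠ 0.
  x = 1: f_y(1, y) = 3*y**2 - 10*y + 8; vanishes at y ∈ {2}. (1, 2): f_x = 0, f = 0 — SINGULAR.
  x = 2: f_y(2, y) = 3*y**2 - 8*y + 4; vanishes at y ∈ {2}. (2, 2): f_x = 3 ≠ 0.
  x = 3: f_y(3, y) = 3*y**2 - 6*y; vanishes at y ∈ {0, 2}. (3, 0): f_x = 16 ≠ 0; (3, 2): f_x = 12 ≠ 0.
  x = 4: f_y(4, y) = 3*y**2 - 4*y - 4; vanishes at y ∈ {2}. (4, 2): f_x = 27 ≠ 0.
Only singular point on the grid: (1, 2).
Classify: substitute x = 1 + u, y = 2 + v and expand: f = u**3 + u*v**2 + v**3 + v**2.
No constant or linear terms (consistent with a singular point). Quadratic part: v**2. Cubic part: u**3 + u*v**2 + v**3.
The quadratic part v**2 is a perfect square, so there is a single (double) tangent line v = 0, i.e. y = 2. Restricting the cubic part to that line (v = 0) leaves u**3 ≠ 0, so f is not divisible by v and the branch is v² ≈ -u**3 to lowest order — this is a cusp.
Classification: cusp.


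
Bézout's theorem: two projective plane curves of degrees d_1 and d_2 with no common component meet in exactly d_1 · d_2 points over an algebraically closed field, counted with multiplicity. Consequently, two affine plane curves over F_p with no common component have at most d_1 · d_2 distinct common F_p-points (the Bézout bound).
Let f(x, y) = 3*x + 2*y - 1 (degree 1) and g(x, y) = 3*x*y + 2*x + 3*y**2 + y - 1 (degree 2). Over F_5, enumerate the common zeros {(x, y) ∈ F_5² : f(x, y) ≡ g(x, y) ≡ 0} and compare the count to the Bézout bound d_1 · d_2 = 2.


Common zeros: {(1, 4), (4, 2)}; count = 2; Bézout bound = 2.

deg(f) = 1, deg(g) = 2, so Bézout bound = 2.
Scan x ∈ F_5. For each x, list the y ∈ F_5 with f(x, y) ≡ 0 and those with g(x, y) ≡ 0 (mod 5); the common zeros in that column are the intersection.
  x = 0: f ≡ 0 at y ∈ {3}; g ≡ 0 at y ∈ ∅; common: ∅.
  x = 1: f ≡ 0 at y ∈ {4}; g ≡ 0 at y ∈ {3, 4}; common: {4}.
  x = 2: f ≡ 0 at y ∈ {0}; g ≡ 0 at y ∈ ∅; common: ∅.
  x = 3: f ≡ 0 at y ∈ {1}; g ≡ 0 at y ∈ {0}; common: ∅.
  x = 4: f ≡ 0 at y ∈ {2}; g ≡ 0 at y ∈ {2}; common: {2}.
Collecting: common zeros = {(1, 4), (4, 2)}, so the count is 2.
Comparison with the Bézout bound: 2 ≤ 2 = deg(f)·deg(g), as expected for curves with no common component (the bound is attained).


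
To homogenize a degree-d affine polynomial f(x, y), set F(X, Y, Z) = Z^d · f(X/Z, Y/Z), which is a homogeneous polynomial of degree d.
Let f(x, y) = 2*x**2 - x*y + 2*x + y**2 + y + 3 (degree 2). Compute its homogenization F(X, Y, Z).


F(X, Y, Z) = 2*X**2 - X*Y + 2*X*Z + Y**2 + Y*Z + 3*Z**2

deg(f) = 2.
Substitute x = X/Z, y = Y/Z into f, then multiply by Z^2.
  monomial 2·x^2·y^0 ↦ 2·X^2·Y^0·Z^0.
  monomial -1·x^1·y^1 ↦ -1·X^1·Y^1·Z^0.
  monomial 2·x^1·y^0 ↦ 2·X^1·Y^0·Z^1.
  monomial 1·x^0·y^2 ↦ 1·X^0·Y^2·Z^0.
  monomial 1·x^0·y^1 ↦ 1·X^0·Y^1·Z^1.
  monomial 3·x^0·y^0 ↦ 3·X^0·Y^0·Z^2.
Collecting: F(X, Y, Z) = 2*X**2 - X*Y + 2*X*Z + Y**2 + Y*Z + 3*Z**2.


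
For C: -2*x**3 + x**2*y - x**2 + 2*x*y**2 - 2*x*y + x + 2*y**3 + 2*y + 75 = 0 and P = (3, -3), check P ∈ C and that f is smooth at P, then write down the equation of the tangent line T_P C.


Tangent line at P: -53*x + 23*y + 228 = 0.

Step 1: f(3, -3) = 0, so P lies on C.
Step 2: partial derivatives
  f_x(x, y) = -6*x**2 + 2*x*y - 2*x + 2*y**2 - 2*y + 1, f_y(x, y) = x**2 + 4*x*y - 2*x + 6*y**2 + 2.
  f_x(P) = -53, f_y(P) = 23 (gradient nonzero, so P is smooth).
Step 3: tangent line at P: -53·(x − 3) + 23·(y − -3) = 0.
Expanding: -53*x + 23*y + 228 = 0.


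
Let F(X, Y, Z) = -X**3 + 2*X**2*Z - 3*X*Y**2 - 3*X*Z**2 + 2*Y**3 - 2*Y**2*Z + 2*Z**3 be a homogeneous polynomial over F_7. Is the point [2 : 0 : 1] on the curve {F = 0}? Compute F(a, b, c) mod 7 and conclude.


F(2,0,1) ≡ 3 (mod 7); P is NOT on the curve.

Evaluate F(2, 0, 1) term-by-term (mod 7).
  -X**3 ↦ -1·8·1·1 = -8
  2*X**2*Z ↦ 2·4·1·1 = 8
  -3*X*Y**2 ↦ -3·2·0·1 = 0
  -3*X*Z**2 ↦ -3·2·1·1 = -6
  2*Y**3 ↦ 2·1·0·1 = 0
  -2*Y**2*Z ↦ -2·1·0·1 = 0
  2*Z**3 ↦ 2·1·1·1 = 2
Sum: F(2, 0, 1) = (-8) + (8) + (0) + (-6) + (0) + (0) + (2) = -4.
Reducing mod 7: -4 ≡ 3 (mod 7).
Since F(a, b, c) ≡ 3 ≠ 0 (mod 7), P does NOT lie on the curve.


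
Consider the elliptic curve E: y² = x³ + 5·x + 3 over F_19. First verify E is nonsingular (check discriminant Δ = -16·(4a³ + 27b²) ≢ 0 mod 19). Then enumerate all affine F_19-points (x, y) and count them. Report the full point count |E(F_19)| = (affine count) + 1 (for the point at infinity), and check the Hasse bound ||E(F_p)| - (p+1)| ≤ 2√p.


Affine points = {(1, 3), (1, 16), (3, 8), (3, 11), (4, 7), (4, 12), (5, 1), (5, 18), (7, 1), (7, 18), (8, 2), (8, 17), (9, 6), (9, 13), (12, 9), (12, 10), (13, 2), (13, 17), (14, 9), (14, 10), (17, 2), (17, 17), (18, 4), (18, 15)}; affine count = 24; |E(F_19)| = 25.

Discriminant check: Δ ∝ 4a³ + 27b² = 4·5³ + 27·3² = 4·125 + 27·9 ≡ 2 (mod 19). Nonzero ⇒ E is nonsingular.
For each x ∈ F_19, compute rhs = x³ + 5·x + 3 mod 19, then count y ∈ F_19 with y² ≡ rhs.
  x = 0: rhs = 3, matching y values: none (0 points).
  x = 1: rhs = 9, matching y values: 3, 16 (2 points).
  x = 2: rhs = 2, matching y values: none (0 points).
  x = 3: rhs = 7, matching y values: 8, 11 (2 points).
  x = 4: rhs = 11, matching y values: 7, 12 (2 points).
  x = 5: rhs = 1, matching y values: 1, 18 (2 points).
  x = 6: rhs = 2, matching y values: none (0 points).
  x = 7: rhs = 1, matching y values: 1, 18 (2 points).
  x = 8: rhs = 4, matching y values: 2, 17 (2 points).
  x = 9: rhs = 17, matching y values: 6, 13 (2 points).
  x = 10: rhs = 8, matching y values: none (0 points).
  x = 11: rhs = 2, matching y values: none (0 points).
  x = 12: rhs = 5, matching y values: 9, 10 (2 points).
  x = 13: rhs = 4, matching y values: 2, 17 (2 points).
  x = 14: rhs = 5, matching y values: 9, 10 (2 points).
  x = 15: rhs = 14, matching y values: none (0 points).
  x = 16: rhs = 18, matching y values: none (0 points).
  x = 17: rhs = 4, matching y values: 2, 17 (2 points).
  x = 18: rhs = 16, matching y values: 4, 15 (2 points).
Total affine count: 24.
Full point count |E(F_19)| = 24 + 1 = 25.
Hasse bound: |25 − (19+1)| = |5| = 5 ≤ 2√19 ≈ 8.7178 ✓.


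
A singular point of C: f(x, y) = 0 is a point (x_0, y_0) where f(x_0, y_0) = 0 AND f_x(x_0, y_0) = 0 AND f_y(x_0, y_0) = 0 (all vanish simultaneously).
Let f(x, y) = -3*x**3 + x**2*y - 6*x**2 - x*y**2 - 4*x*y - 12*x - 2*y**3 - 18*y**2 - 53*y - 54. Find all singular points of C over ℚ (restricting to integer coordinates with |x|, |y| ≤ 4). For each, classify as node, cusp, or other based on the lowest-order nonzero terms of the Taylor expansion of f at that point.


Singular points: {(-1, -3)}; classification: cusp.

Compute partial derivatives:
  f_x = -9*x**2 + 2*x*y - 12*x - y**2 - 4*y - 12.
  f_y = x**2 - 2*x*y - 4*x - 6*y**2 - 36*y - 53.
Scan x_0 ∈ {−4, ..., 4}. For each x_0, f_y(x_0, y) is a polynomial in y; find its integer roots y ∈ {−4, ..., 4}, then test f_x and f at those candidates.
  x = -4: f_y(-4, y) = -6*y**2 - 28*y - 21; no integer root y with |y| ≤ 4.
  x = -3: f_y(-3, y) = -6*y**2 - 30*y - 32; no integer root y with |y| ≤ 4.
  x = -2: f_y(-2, y) = -6*y**2 - 32*y - 41; no integer root y with |y| ≤ 4.
  x = -1: f_y(-1, y) = -6*y**2 - 34*y - 48; vanishes at y ∈ {-3}. (-1, -3): f_x = 0, f = 0 — SINGULAR.
  x = 0: f_y(0, y) = -6*y**2 - 36*y - 53; no integer root y with |y| ≤ 4.
  x = 1: f_y(1, y) = -6*y**2 - 38*y - 56; vanishes at y ∈ {-4}. (1, -4): f_x = -41 ≠ 0.
  x = 2: f_y(2, y) = -6*y**2 - 40*y - 57; no integer root y with |y| ≤ 4.
  x = 3: f_y(3, y) = -6*y**2 - 42*y - 56; no integer root y with |y| ≤ 4.
  x = 4: f_y(4, y) = -6*y**2 - 44*y - 53; no integer root y with |y| ≤ 4.
Only singular point on the grid: (-1, -3).
Classify: substitute x = -1 + u, y = -3 + v and expand: f = -3*u**3 + u**2*v - u*v**2 - 2*v**3 + v**2.
No constant or linear terms (consistent with a singular point). Quadratic part: v**2. Cubic part: -3*u**3 + u**2*v - u*v**2 - 2*v**3.
The quadratic part v**2 is a perfect square, so there is a single (double) tangent line v = 0, i.e. y = -3. Restricting the cubic part to that line (v = 0) leaves -3*u**3 ≠ 0, so f is not divisible by v and the branch is v² ≈ 3*u**3 to lowest order — this is a cusp.
Classification: cusp.
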